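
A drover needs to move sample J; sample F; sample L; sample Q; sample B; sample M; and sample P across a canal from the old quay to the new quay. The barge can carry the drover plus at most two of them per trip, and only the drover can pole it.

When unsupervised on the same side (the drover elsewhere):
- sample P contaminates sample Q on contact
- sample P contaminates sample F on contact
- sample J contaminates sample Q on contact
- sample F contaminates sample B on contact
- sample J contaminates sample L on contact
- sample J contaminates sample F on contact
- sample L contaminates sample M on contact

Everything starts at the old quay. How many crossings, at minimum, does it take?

impossible

Whatever the first load, the items left behind include a forbidden pair without the drover. No opening move is safe, so no plan exists.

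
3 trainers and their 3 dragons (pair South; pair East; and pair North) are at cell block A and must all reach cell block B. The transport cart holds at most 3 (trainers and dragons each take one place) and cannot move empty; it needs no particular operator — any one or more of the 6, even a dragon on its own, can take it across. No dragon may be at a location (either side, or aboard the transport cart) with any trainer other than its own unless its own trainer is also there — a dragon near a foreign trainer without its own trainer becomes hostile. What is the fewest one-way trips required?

5

Counting alone: each trip to cell block B takes at most 3 across and each return brings at least 1 back, so after t trips out (and t−1 returns) at most 3t − (t−1) of the 6 are across; that first reaches 6 at t = 3, so at least 5 crossings are needed.
The plan below uses exactly 5 crossings, so it is optimal:
1. dragon South and trainer South cross → cell block B.
2. trainer South crosses ← cell block A.
3. trainer East, trainer North, and trainer South cross → cell block B.
4. dragon South crosses ← cell block A.
5. dragon East, dragon North, and dragon South cross → cell block B.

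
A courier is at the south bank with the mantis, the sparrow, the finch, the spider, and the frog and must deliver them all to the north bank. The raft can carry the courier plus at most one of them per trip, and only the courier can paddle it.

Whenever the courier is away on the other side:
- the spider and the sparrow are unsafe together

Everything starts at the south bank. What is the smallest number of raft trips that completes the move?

Counting alone: the courier can take at most 1 across per trip to the north bank, so moving all 5 needs at least 5 loaded trips out, with a return between consecutive ones — at least 9 crossings.
The plan below uses exactly 9 crossings, so it is optimal:
1. Courier goes to the north bank with the sparrow.  [the south bank: the finch, the frog, the mantis, the spider | the north bank: the sparrow]
2. Courier goes back to the south bank alone.  [the south bank: the finch, the frog, the mantis, the spider | the north bank: the sparrow]
3. Courier goes to the north bank with the mantis.  [the south bank: the finch, the frog, the spider | the north bank: the mantis, the sparrow]
4. Courier goes back to the south bank alone.  [the south bank: the finch, the frog, the spider | the north bank: the mantis, the sparrow]
5. Courier goes to the north bank with the finch.  [the south bank: the frog, the spider | the north bank: the finch, the mantis, the sparrow]
6. Courier goes back to the south bank alone.  [the south bank: the frog, the spider | the north bank: the finch, the mantis, the sparrow]
7. Courier goes to the north bank with the frog.  [the south bank: the spider | the north bank: the finch, the frog, the mantis, the sparrow]
8. Courier goes back to the south bank alone.  [the south bank: the spider | the north bank: the finch, the frog, the mantis, the sparrow]
9. Courier goes to the north bank with the spider.  [the south bank: — | the north bank: the finch, the frog, the mantis, the sparrow, the spider]

9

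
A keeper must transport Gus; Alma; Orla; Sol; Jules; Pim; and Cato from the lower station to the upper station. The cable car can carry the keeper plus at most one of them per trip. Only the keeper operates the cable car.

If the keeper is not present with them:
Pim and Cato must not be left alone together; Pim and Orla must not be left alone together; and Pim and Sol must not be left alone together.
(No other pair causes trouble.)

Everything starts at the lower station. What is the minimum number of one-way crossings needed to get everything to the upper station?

Following every safe sequence of crossings from the start, the most of the 7 that can be at the upper station as the cable car arrives there on crossings 1, 3, 5, 7, 9 is 1, 2, 3, 4, 5 respectively; the best ever achieved is 5 of 7.
From crossing 11 on, no configuration arises that was not already reachable earlier: only 72 distinct safe configurations (who is on which side, and where the cable car is) can ever be reached, none of them has everyone across, and every continuation just revisits them. So no valid plan exists.

impossible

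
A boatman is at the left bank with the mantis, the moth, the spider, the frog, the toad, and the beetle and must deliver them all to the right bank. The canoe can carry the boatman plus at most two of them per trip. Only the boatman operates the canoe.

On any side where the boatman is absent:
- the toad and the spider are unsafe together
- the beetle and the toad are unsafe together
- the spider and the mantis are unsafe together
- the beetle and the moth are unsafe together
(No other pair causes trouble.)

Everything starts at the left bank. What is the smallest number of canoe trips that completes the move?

Counting alone: the boatman can take at most 2 across per trip to the right bank, so moving all 6 needs at least 3 loaded trips out, with a return between consecutive ones — at least 5 crossings.
The safety rule pushes this higher. Following every safe sequence of crossings, the most of the 6 that can be at the right bank as the canoe arrives there on crossing 5 is 5 — never all 6.
So no plan with fewer than 7 crossings exists, and this one achieves 7:
1. Boatman goes to the right bank with the beetle and the spider.
2. Boatman goes back to the left bank alone.
3. Boatman goes to the right bank with the mantis and the moth.
4. Boatman goes back to the left bank with the beetle and the spider.
5. Boatman goes to the right bank with the frog and the toad.
6. Boatman goes back to the left bank alone.
7. Boatman goes to the right bank with the beetle and the spider.

7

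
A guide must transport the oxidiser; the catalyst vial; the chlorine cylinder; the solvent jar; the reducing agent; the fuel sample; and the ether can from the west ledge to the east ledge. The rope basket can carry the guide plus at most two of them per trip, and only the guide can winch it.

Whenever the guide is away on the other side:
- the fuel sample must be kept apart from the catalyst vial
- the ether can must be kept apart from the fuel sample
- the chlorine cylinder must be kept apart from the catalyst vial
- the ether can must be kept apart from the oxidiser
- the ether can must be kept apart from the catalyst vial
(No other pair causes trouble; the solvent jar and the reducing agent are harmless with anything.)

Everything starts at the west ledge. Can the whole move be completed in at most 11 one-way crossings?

Yes

Yes — this plan uses 11 crossings (≤ 11):
1. Guide goes to the east ledge with the catalyst vial and the ether can.
2. Guide goes back to the west ledge with the catalyst vial.
3. Guide goes to the east ledge with the catalyst vial and the oxidiser.
4. Guide goes back to the west ledge with the ether can.
5. Guide goes to the east ledge with the chlorine cylinder and the fuel sample.
6. Guide goes back to the west ledge with the catalyst vial.
7. Guide goes to the east ledge with the catalyst vial and the solvent jar.
8. Guide goes back to the west ledge with the catalyst vial.
9. Guide goes to the east ledge with the catalyst vial and the reducing agent.
10. Guide goes back to the west ledge with the catalyst vial.
11. Guide goes to the east ledge with the catalyst vial and the ether can.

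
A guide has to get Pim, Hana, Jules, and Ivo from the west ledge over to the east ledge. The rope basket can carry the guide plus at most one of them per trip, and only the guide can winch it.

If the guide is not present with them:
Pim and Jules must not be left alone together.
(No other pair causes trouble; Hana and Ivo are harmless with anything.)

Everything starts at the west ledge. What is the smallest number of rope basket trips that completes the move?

Counting alone: the guide can take at most 1 across per trip to the east ledge, so moving all 4 needs at least 4 loaded trips out, with a return between consecutive ones — at least 7 crossings.
The plan below uses exactly 7 crossings, so it is optimal:
1. Guide goes to the east ledge with Pim.
2. Guide goes back to the west ledge alone.
3. Guide goes to the east ledge with Hana.
4. Guide goes back to the west ledge alone.
5. Guide goes to the east ledge with Ivo.
6. Guide goes back to the west ledge alone.
7. Guide goes to the east ledge with Jules.

7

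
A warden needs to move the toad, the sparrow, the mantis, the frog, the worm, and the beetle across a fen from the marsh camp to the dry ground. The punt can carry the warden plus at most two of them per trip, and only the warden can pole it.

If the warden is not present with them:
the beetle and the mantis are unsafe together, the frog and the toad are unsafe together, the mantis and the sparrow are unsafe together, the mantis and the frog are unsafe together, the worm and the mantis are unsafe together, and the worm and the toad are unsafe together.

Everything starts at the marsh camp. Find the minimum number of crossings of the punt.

7

Counting alone: the warden can take at most 2 across per trip to the dry ground, so moving all 6 needs at least 3 loaded trips out, with a return between consecutive ones — at least 5 crossings.
The safety rule pushes this higher. Following every safe sequence of crossings, the most of the 6 that can be at the dry ground as the punt arrives there on crossing 5 is 5 — never all 6.
So no plan with fewer than 7 crossings exists, and this one achieves 7:
1. Warden goes to the dry ground with the mantis and the toad.
2. Warden goes back to the marsh camp alone.
3. Warden goes to the dry ground with the frog and the sparrow.
4. Warden goes back to the marsh camp with the mantis and the toad.
5. Warden goes to the dry ground with the beetle and the worm.
6. Warden goes back to the marsh camp alone.
7. Warden goes to the dry ground with the mantis and the toad.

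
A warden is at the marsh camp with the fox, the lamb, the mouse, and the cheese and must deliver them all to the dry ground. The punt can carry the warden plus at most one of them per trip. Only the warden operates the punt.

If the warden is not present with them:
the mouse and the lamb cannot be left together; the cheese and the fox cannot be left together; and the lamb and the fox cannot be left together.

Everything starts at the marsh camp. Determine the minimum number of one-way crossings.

impossible

Whatever the first load, the items left behind include a forbidden pair without the warden. No opening move is safe, so no plan exists.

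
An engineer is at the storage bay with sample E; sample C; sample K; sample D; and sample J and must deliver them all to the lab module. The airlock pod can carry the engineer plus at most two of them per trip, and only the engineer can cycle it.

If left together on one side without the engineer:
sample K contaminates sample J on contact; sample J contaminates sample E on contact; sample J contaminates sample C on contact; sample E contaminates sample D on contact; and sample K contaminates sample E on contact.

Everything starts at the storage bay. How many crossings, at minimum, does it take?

7

Counting alone: the engineer can take at most 2 across per trip to the lab module, so moving all 5 needs at least 3 loaded trips out, with a return between consecutive ones — at least 5 crossings.
The safety rule pushes this higher. Following every safe sequence of crossings, the most of the 5 that can be at the lab module as the airlock pod arrives there on crossing 5 is 4 — never all 5.
So no plan with fewer than 7 crossings exists, and this one achieves 7:
1. Engineer goes to the lab module with sample E and sample J.  [the storage bay: sample C, sample D, sample K | the lab module: sample E, sample J]
2. Engineer goes back to the storage bay with sample E.  [the storage bay: sample C, sample D, sample E, sample K | the lab module: sample J]
3. Engineer goes to the lab module with sample C and sample E.  [the storage bay: sample D, sample K | the lab module: sample C, sample E, sample J]
4. Engineer goes back to the storage bay with sample J.  [the storage bay: sample D, sample J, sample K | the lab module: sample C, sample E]
5. Engineer goes to the lab module with sample D and sample K.  [the storage bay: sample J | the lab module: sample C, sample D, sample E, sample K]
6. Engineer goes back to the storage bay with sample E.  [the storage bay: sample E, sample J | the lab module: sample C, sample D, sample K]
7. Engineer goes to the lab module with sample E and sample J.  [the storage bay: — | the lab module: sample C, sample D, sample E, sample J, sample K]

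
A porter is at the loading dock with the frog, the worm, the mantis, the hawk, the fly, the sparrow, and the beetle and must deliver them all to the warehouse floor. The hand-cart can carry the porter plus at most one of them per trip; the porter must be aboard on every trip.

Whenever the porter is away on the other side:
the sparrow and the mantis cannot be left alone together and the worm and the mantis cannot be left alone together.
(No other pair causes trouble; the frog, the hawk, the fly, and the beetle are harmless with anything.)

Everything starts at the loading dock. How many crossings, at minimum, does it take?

15

Counting alone: the porter can take at most 1 across per trip to the warehouse floor, so moving all 7 needs at least 7 loaded trips out, with a return between consecutive ones — at least 13 crossings.
The safety rule pushes this higher. Following every safe sequence of crossings, the most of the 7 that can be at the warehouse floor as the hand-cart arrives there on crossing 13 is 6 — never all 7.
So no plan with fewer than 15 crossings exists, and this one achieves 15:
1. Porter goes to the warehouse floor with the mantis.  [the loading dock: the beetle, the fly, the frog, the hawk, the sparrow, the worm | the warehouse floor: the mantis]
2. Porter goes back to the loading dock alone.  [the loading dock: the beetle, the fly, the frog, the hawk, the sparrow, the worm | the warehouse floor: the mantis]
3. Porter goes to the warehouse floor with the frog.  [the loading dock: the beetle, the fly, the hawk, the sparrow, the worm | the warehouse floor: the frog, the mantis]
4. Porter goes back to the loading dock alone.  [the loading dock: the beetle, the fly, the hawk, the sparrow, the worm | the warehouse floor: the frog, the mantis]
5. Porter goes to the warehouse floor with the worm.  [the loading dock: the beetle, the fly, the hawk, the sparrow | the warehouse floor: the frog, the mantis, the worm]
6. Porter goes back to the loading dock with the mantis.  [the loading dock: the beetle, the fly, the hawk, the mantis, the sparrow | the warehouse floor: the frog, the worm]
7. Porter goes to the warehouse floor with the sparrow.  [the loading dock: the beetle, the fly, the hawk, the mantis | the warehouse floor: the frog, the sparrow, the worm]
8. Porter goes back to the loading dock alone.  [the loading dock: the beetle, the fly, the hawk, the mantis | the warehouse floor: the frog, the sparrow, the worm]
9. Porter goes to the warehouse floor with the hawk.  [the loading dock: the beetle, the fly, the mantis | the warehouse floor: the frog, the hawk, the sparrow, the worm]
10. Porter goes back to the loading dock alone.  [the loading dock: the beetle, the fly, the mantis | the warehouse floor: the frog, the hawk, the sparrow, the worm]
11. Porter goes to the warehouse floor with the fly.  [the loading dock: the beetle, the mantis | the warehouse floor: the fly, the frog, the hawk, the sparrow, the worm]
12. Porter goes back to the loading dock alone.  [the loading dock: the beetle, the mantis | the warehouse floor: the fly, the frog, the hawk, the sparrow, the worm]
13. Porter goes to the warehouse floor with the beetle.  [the loading dock: the mantis | the warehouse floor: the beetle, the fly, the frog, the hawk, the sparrow, the worm]
14. Porter goes back to the loading dock alone.  [the loading dock: the mantis | the warehouse floor: the beetle, the fly, the frog, the hawk, the sparrow, the worm]
15. Porter goes to the warehouse floor with the mantis.  [the loading dock: — | the warehouse floor: the beetle, the fly, the frog, the hawk, the mantis, the sparrow, the worm]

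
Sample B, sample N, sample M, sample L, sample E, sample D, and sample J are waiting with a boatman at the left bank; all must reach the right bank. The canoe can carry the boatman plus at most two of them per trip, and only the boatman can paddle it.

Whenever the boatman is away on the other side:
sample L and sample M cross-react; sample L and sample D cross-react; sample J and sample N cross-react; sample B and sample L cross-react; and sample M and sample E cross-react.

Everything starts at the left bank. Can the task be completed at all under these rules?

Whatever the first load, the items left behind include a forbidden pair without the boatman. No opening move is safe, so no plan exists.

No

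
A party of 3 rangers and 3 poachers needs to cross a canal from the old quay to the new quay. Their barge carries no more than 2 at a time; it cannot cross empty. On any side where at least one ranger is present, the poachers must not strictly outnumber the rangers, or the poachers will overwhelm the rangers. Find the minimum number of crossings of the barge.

Counting alone: each trip to the new quay takes at most 2 across and each return brings at least 1 back, so after t trips out (and t−1 returns) at most 2t − (t−1) of the 6 are across; that first reaches 6 at t = 5, so at least 9 crossings are needed.
The safety rule pushes this higher. Following every safe sequence of crossings, the most of the 6 that can be at the new quay as the barge arrives there on crossing 9 is 5 — never all 6.
So no plan with fewer than 11 crossings exists, and this one achieves 11:
1. 2 poachers → the new quay.  (the old quay: 3R 1P; the new quay: 0R 2P)
2. 1 poacher ← the old quay.  (the old quay: 3R 2P; the new quay: 0R 1P)
3. 2 poachers → the new quay.  (the old quay: 3R 0P; the new quay: 0R 3P)
4. 1 poacher ← the old quay.  (the old quay: 3R 1P; the new quay: 0R 2P)
5. 2 rangers → the new quay.  (the old quay: 1R 1P; the new quay: 2R 2P)
6. 1 ranger and 1 poacher ← the old quay.  (the old quay: 2R 2P; the new quay: 1R 1P)
7. 2 rangers → the new quay.  (the old quay: 0R 2P; the new quay: 3R 1P)
8. 1 poacher ← the old quay.  (the old quay: 0R 3P; the new quay: 3R 0P)
9. 2 poachers → the new quay.  (the old quay: 0R 1P; the new quay: 3R 2P)
10. 1 poacher ← the old quay.  (the old quay: 0R 2P; the new quay: 3R 1P)
11. 2 poachers → the new quay.  (the old quay: 0R 0P; the new quay: 3R 3P)

11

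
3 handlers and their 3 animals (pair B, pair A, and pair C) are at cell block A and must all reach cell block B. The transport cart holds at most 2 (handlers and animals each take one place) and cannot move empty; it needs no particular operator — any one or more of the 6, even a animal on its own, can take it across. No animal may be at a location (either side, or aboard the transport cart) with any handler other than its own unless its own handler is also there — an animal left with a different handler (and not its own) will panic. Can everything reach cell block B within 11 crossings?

Yes — this plan uses 11 crossings (≤ 11):
1. animal B and handler B cross → cell block B.
2. handler B crosses ← cell block A.
3. animal A and animal C cross → cell block B.
4. animal B crosses ← cell block A.
5. handler A and handler C cross → cell block B.
6. animal A and handler A cross ← cell block A.
7. handler A and handler B cross → cell block B.
8. animal C crosses ← cell block A.
9. animal A and animal B cross → cell block B.
10. handler C crosses ← cell block A.
11. animal C and handler C cross → cell block B.

Yes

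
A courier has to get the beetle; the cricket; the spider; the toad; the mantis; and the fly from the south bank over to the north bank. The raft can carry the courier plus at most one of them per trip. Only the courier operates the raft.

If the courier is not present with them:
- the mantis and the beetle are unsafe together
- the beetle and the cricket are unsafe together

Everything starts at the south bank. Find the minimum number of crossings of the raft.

Counting alone: the courier can take at most 1 across per trip to the north bank, so moving all 6 needs at least 6 loaded trips out, with a return between consecutive ones — at least 11 crossings.
The safety rule pushes this higher. Following every safe sequence of crossings, the most of the 6 that can be at the north bank as the raft arrives there on crossing 11 is 5 — never all 6.
So no plan with fewer than 13 crossings exists, and this one achieves 13:
1. Courier goes to the north bank with the beetle.
2. Courier goes back to the south bank alone.
3. Courier goes to the north bank with the cricket.
4. Courier goes back to the south bank with the beetle.
5. Courier goes to the north bank with the mantis.
6. Courier goes back to the south bank alone.
7. Courier goes to the north bank with the spider.
8. Courier goes back to the south bank alone.
9. Courier goes to the north bank with the toad.
10. Courier goes back to the south bank alone.
11. Courier goes to the north bank with the fly.
12. Courier goes back to the south bank alone.
13. Courier goes to the north bank with the beetle.

13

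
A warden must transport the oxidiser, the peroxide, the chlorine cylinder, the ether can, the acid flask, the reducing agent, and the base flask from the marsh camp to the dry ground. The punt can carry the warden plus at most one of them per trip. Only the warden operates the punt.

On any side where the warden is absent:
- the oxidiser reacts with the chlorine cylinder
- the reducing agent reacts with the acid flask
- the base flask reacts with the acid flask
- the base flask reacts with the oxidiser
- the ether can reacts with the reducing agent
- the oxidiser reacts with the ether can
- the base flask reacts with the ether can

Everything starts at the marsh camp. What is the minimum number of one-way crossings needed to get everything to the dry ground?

Whatever the first load, the items left behind include a forbidden pair without the warden. No opening move is safe, so no plan exists.

impossible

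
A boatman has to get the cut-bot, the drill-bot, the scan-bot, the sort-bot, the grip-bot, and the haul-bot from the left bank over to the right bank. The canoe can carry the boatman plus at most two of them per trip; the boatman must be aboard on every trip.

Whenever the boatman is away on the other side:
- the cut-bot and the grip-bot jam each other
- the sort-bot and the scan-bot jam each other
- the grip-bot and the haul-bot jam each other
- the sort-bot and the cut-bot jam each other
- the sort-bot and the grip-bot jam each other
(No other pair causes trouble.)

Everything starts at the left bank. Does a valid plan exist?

Yes

1. Boatman goes to the right bank with the grip-bot and the sort-bot.  [the left bank: the cut-bot, the drill-bot, the haul-bot, the scan-bot | the right bank: the grip-bot, the sort-bot]
2. Boatman goes back to the left bank with the sort-bot.  [the left bank: the cut-bot, the drill-bot, the haul-bot, the scan-bot, the sort-bot | the right bank: the grip-bot]
3. Boatman goes to the right bank with the cut-bot and the scan-bot.  [the left bank: the drill-bot, the haul-bot, the sort-bot | the right bank: the cut-bot, the grip-bot, the scan-bot]
4. Boatman goes back to the left bank with the cut-bot.  [the left bank: the cut-bot, the drill-bot, the haul-bot, the sort-bot | the right bank: the grip-bot, the scan-bot]
5. Boatman goes to the right bank with the cut-bot and the drill-bot.  [the left bank: the haul-bot, the sort-bot | the right bank: the cut-bot, the drill-bot, the grip-bot, the scan-bot]
6. Boatman goes back to the left bank with the cut-bot.  [the left bank: the cut-bot, the haul-bot, the sort-bot | the right bank: the drill-bot, the grip-bot, the scan-bot]
7. Boatman goes to the right bank with the cut-bot and the haul-bot.  [the left bank: the sort-bot | the right bank: the cut-bot, the drill-bot, the grip-bot, the haul-bot, the scan-bot]
8. Boatman goes back to the left bank with the grip-bot.  [the left bank: the grip-bot, the sort-bot | the right bank: the cut-bot, the drill-bot, the haul-bot, the scan-bot]
9. Boatman goes to the right bank with the grip-bot and the sort-bot.  [the left bank: — | the right bank: the cut-bot, the drill-bot, the grip-bot, the haul-bot, the scan-bot, the sort-bot]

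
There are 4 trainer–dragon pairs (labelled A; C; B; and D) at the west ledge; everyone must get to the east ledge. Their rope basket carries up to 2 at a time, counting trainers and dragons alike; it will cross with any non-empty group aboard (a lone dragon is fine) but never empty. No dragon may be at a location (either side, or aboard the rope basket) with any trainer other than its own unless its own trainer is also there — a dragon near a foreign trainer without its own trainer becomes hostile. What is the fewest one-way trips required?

Following every safe sequence of crossings from the start, the most of the 8 that can be at the east ledge as the rope basket arrives there on crossings 1, 3, 5 is 2, 3, 4 respectively; the best ever achieved is 4 of 8.
From crossing 7 on, no configuration arises that was not already reachable earlier: only 44 distinct safe configurations (who is on which side, and where the rope basket is) can ever be reached, none of them has everyone across, and every continuation just revisits them. So no valid plan exists.

impossible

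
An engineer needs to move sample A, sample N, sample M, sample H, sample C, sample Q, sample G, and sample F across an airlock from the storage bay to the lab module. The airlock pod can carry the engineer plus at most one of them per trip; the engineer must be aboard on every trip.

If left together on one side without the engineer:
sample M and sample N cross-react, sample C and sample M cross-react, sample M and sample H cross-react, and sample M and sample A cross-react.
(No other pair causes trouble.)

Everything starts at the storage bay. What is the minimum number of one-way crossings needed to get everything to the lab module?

Following every safe sequence of crossings from the start, the most of the 8 that can be at the lab module as the airlock pod arrives there on crossings 1, 3, 5, 7, 9 is 1, 2, 3, 4, 5 respectively; the best ever achieved is 5 of 8.
From crossing 11 on, no configuration arises that was not already reachable earlier: only 88 distinct safe configurations (who is on which side, and where the airlock pod is) can ever be reached, none of them has everyone across, and every continuation just revisits them. So no valid plan exists.

impossible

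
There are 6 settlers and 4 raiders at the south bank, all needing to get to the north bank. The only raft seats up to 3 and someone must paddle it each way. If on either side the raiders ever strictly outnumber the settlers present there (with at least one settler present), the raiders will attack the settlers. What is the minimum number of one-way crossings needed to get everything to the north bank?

9

Counting alone: each trip to the north bank takes at most 3 across and each return brings at least 1 back, so after t trips out (and t−1 returns) at most 3t − (t−1) of the 10 are across; that first reaches 10 at t = 5, so at least 9 crossings are needed.
The plan below uses exactly 9 crossings, so it is optimal:
1. 2 raiders → the north bank.  (the south bank: 6S 2R; the north bank: 0S 2R)
2. 1 raider ← the south bank.  (the south bank: 6S 3R; the north bank: 0S 1R)
3. 3 raiders → the north bank.  (the south bank: 6S 0R; the north bank: 0S 4R)
4. 1 raider ← the south bank.  (the south bank: 6S 1R; the north bank: 0S 3R)
5. 3 settlers → the north bank.  (the south bank: 3S 1R; the north bank: 3S 3R)
6. 1 raider ← the south bank.  (the south bank: 3S 2R; the north bank: 3S 2R)
7. 1 settler and 2 raiders → the north bank.  (the south bank: 2S 0R; the north bank: 4S 4R)
8. 1 raider ← the south bank.  (the south bank: 2S 1R; the north bank: 4S 3R)
9. 2 settlers and 1 raider → the north bank.  (the south bank: 0S 0R; the north bank: 6S 4R)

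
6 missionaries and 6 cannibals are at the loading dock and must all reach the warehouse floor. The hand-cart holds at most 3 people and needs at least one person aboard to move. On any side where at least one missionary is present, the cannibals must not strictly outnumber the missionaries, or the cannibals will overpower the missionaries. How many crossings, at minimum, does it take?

Following every safe sequence of crossings from the start, the most of the 12 that can be at the warehouse floor as the hand-cart arrives there on crossings 1, 3, 5 is 3, 5, 6 respectively; the best ever achieved is 6 of 12.
From crossing 7 on, no configuration arises that was not already reachable earlier: only 17 distinct safe configurations (who is on which side, and where the hand-cart is) can ever be reached, none of them has everyone across, and every continuation just revisits them. They are: 0 missionaries + 0 cannibals across (hand-cart back at the start); 0 missionaries + 1 cannibal across (hand-cart there); 0 missionaries + 1 cannibal across (hand-cart back at the start); 0 missionaries + 2 cannibals across (hand-cart there); 0 missionaries + 2 cannibals across (hand-cart back at the start); 0 missionaries + 3 cannibals across (hand-cart there); 0 missionaries + 3 cannibals across (hand-cart back at the start); 0 missionaries + 4 cannibals across (hand-cart there); 0 missionaries + 4 cannibals across (hand-cart back at the start); 0 missionaries + 5 cannibals across (hand-cart there); 0 missionaries + 5 cannibals across (hand-cart back at the start); 0 missionaries + 6 cannibals across (hand-cart there); 1 missionary + 1 cannibal across (hand-cart there); 1 missionary + 1 cannibal across (hand-cart back at the start); 2 missionaries + 2 cannibals across (hand-cart there); 2 missionaries + 2 cannibals across (hand-cart back at the start); 3 missionaries + 3 cannibals across (hand-cart there). So no valid plan exists.

impossible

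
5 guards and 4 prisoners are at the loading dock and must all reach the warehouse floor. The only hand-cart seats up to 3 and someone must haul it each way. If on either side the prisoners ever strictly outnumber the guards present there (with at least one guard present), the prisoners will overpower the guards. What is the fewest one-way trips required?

Counting alone: each trip to the warehouse floor takes at most 3 across and each return brings at least 1 back, so after t trips out (and t−1 returns) at most 3t − (t−1) of the 9 are across; that first reaches 9 at t = 4, so at least 7 crossings are needed.
The plan below uses exactly 7 crossings, so it is optimal:
1. 3 prisoners → the warehouse floor.  (the loading dock: 5G 1P; the warehouse floor: 0G 3P)
2. 1 prisoner ← the loading dock.  (the loading dock: 5G 2P; the warehouse floor: 0G 2P)
3. 3 guards → the warehouse floor.  (the loading dock: 2G 2P; the warehouse floor: 3G 2P)
4. 1 guard ← the loading dock.  (the loading dock: 3G 2P; the warehouse floor: 2G 2P)
5. 2 guards and 1 prisoner → the warehouse floor.  (the loading dock: 1G 1P; the warehouse floor: 4G 3P)
6. 1 guard ← the loading dock.  (the loading dock: 2G 1P; the warehouse floor: 3G 3P)
7. 2 guards and 1 prisoner → the warehouse floor.  (the loading dock: 0G 0P; the warehouse floor: 5G 4P)

7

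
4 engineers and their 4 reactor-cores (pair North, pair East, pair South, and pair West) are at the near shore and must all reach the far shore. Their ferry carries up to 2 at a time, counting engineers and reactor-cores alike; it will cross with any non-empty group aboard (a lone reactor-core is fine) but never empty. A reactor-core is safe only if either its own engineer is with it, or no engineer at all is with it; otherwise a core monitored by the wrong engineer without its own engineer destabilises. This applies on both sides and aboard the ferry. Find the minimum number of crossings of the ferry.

Following every safe sequence of crossings from the start, the most of the 8 that can be at the far shore as the ferry arrives there on crossings 1, 3, 5 is 2, 3, 4 respectively; the best ever achieved is 4 of 8.
From crossing 7 on, no configuration arises that was not already reachable earlier: only 44 distinct safe configurations (who is on which side, and where the ferry is) can ever be reached, none of them has everyone across, and every continuation just revisits them. So no valid plan exists.

impossible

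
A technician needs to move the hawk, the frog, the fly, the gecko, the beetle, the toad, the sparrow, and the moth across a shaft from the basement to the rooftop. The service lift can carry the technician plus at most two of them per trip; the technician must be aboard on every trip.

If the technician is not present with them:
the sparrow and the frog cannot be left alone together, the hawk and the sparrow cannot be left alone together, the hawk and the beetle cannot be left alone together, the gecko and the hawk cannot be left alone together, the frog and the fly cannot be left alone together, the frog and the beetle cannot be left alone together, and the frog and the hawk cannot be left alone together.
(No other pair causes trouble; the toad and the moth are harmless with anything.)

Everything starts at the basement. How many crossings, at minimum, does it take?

Counting alone: the technician can take at most 2 across per trip to the rooftop, so moving all 8 needs at least 4 loaded trips out, with a return between consecutive ones — at least 7 crossings.
The safety rule pushes this higher. Following every safe sequence of crossings, the most of the 8 that can be at the rooftop as the service lift arrives there on crossings 7, 9, 11 is 5, 6, 7 respectively — never all 8.
So no plan with fewer than 13 crossings exists, and this one achieves 13:
1. Technician goes to the rooftop with the frog and the hawk.
2. Technician goes back to the basement with the hawk.
3. Technician goes to the rooftop with the fly and the hawk.
4. Technician goes back to the basement with the frog.
5. Technician goes to the rooftop with the frog and the toad.
6. Technician goes back to the basement with the frog.
7. Technician goes to the rooftop with the frog and the moth.
8. Technician goes back to the basement with the frog.
9. Technician goes to the rooftop with the beetle and the sparrow.
10. Technician goes back to the basement with the hawk.
11. Technician goes to the rooftop with the gecko and the hawk.
12. Technician goes back to the basement with the hawk.
13. Technician goes to the rooftop with the frog and the hawk.

13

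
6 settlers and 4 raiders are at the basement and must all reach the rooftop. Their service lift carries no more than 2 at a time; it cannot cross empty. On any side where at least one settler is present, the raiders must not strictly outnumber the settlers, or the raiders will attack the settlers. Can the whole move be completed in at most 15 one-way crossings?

Counting alone: each trip to the rooftop takes at most 2 across and each return brings at least 1 back, so after t trips out (and t−1 returns) at most 2t − (t−1) of the 10 are across; that first reaches 10 at t = 9, so at least 17 crossings are needed.
Since 15 < 17, 15 crossings cannot be enough. (The shortest complete plan in fact takes 17:)
1. 2 raiders → the rooftop.  (the basement: 6S 2R; the rooftop: 0S 2R)
2. 1 raider ← the basement.  (the basement: 6S 3R; the rooftop: 0S 1R)
3. 2 raiders → the rooftop.  (the basement: 6S 1R; the rooftop: 0S 3R)
4. 1 raider ← the basement.  (the basement: 6S 2R; the rooftop: 0S 2R)
5. 2 settlers → the rooftop.  (the basement: 4S 2R; the rooftop: 2S 2R)
6. 1 raider ← the basement.  (the basement: 4S 3R; the rooftop: 2S 1R)
7. 1 settler and 1 raider → the rooftop.  (the basement: 3S 2R; the rooftop: 3S 2R)
8. 1 raider ← the basement.  (the basement: 3S 3R; the rooftop: 3S 1R)
9. 2 raiders → the rooftop.  (the basement: 3S 1R; the rooftop: 3S 3R)
10. 1 raider ← the basement.  (the basement: 3S 2R; the rooftop: 3S 2R)
11. 1 settler and 1 raider → the rooftop.  (the basement: 2S 1R; the rooftop: 4S 3R)
12. 1 raider ← the basement.  (the basement: 2S 2R; the rooftop: 4S 2R)
13. 2 raiders → the rooftop.  (the basement: 2S 0R; the rooftop: 4S 4R)
14. 1 raider ← the basement.  (the basement: 2S 1R; the rooftop: 4S 3R)
15. 1 settler and 1 raider → the rooftop.  (the basement: 1S 0R; the rooftop: 5S 4R)
16. 1 raider ← the basement.  (the basement: 1S 1R; the rooftop: 5S 3R)
17. 1 settler and 1 raider → the rooftop.  (the basement: 0S 0R; the rooftop: 6S 4R)

No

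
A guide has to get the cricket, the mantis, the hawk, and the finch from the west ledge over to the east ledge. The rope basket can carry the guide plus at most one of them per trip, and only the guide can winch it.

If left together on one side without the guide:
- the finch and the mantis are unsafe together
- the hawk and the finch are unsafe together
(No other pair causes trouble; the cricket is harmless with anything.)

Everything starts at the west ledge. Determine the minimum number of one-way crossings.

9

Counting alone: the guide can take at most 1 across per trip to the east ledge, so moving all 4 needs at least 4 loaded trips out, with a return between consecutive ones — at least 7 crossings.
The safety rule pushes this higher. Following every safe sequence of crossings, the most of the 4 that can be at the east ledge as the rope basket arrives there on crossing 7 is 3 — never all 4.
So no plan with fewer than 9 crossings exists, and this one achieves 9:
1. Guide goes to the east ledge with the finch.  [the west ledge: the cricket, the hawk, the mantis | the east ledge: the finch]
2. Guide goes back to the west ledge alone.  [the west ledge: the cricket, the hawk, the mantis | the east ledge: the finch]
3. Guide goes to the east ledge with the cricket.  [the west ledge: the hawk, the mantis | the east ledge: the cricket, the finch]
4. Guide goes back to the west ledge alone.  [the west ledge: the hawk, the mantis | the east ledge: the cricket, the finch]
5. Guide goes to the east ledge with the mantis.  [the west ledge: the hawk | the east ledge: the cricket, the finch, the mantis]
6. Guide goes back to the west ledge with the finch.  [the west ledge: the finch, the hawk | the east ledge: the cricket, the mantis]
7. Guide goes to the east ledge with the hawk.  [the west ledge: the finch | the east ledge: the cricket, the hawk, the mantis]
8. Guide goes back to the west ledge alone.  [the west ledge: the finch | the east ledge: the cricket, the hawk, the mantis]
9. Guide goes to the east ledge with the finch.  [the west ledge: — | the east ledge: the cricket, the finch, the hawk, the mantis]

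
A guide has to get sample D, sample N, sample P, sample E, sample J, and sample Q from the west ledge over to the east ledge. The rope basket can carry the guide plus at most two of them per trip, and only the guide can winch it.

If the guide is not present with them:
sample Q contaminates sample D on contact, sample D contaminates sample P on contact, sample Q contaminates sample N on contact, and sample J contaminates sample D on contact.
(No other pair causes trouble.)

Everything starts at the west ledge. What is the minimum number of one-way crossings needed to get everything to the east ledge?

7

Counting alone: the guide can take at most 2 across per trip to the east ledge, so moving all 6 needs at least 3 loaded trips out, with a return between consecutive ones — at least 5 crossings.
The safety rule pushes this higher. Following every safe sequence of crossings, the most of the 6 that can be at the east ledge as the rope basket arrives there on crossing 5 is 5 — never all 6.
So no plan with fewer than 7 crossings exists, and this one achieves 7:
1. Guide goes to the east ledge with sample D and sample N.
2. Guide goes back to the west ledge alone.
3. Guide goes to the east ledge with sample E.
4. Guide goes back to the west ledge alone.
5. Guide goes to the east ledge with sample J and sample P.
6. Guide goes back to the west ledge with sample D.
7. Guide goes to the east ledge with sample D and sample Q.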